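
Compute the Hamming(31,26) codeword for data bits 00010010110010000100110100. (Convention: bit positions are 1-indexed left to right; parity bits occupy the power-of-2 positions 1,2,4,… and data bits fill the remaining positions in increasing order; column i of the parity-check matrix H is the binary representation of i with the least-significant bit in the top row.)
Codeword c = d · G (mod 2), d = 00010010110010000100110100:
  c[0] = d·G[:,0] = (00010010110010000100110100)·(11011010101101010101010101) mod 2 = 0+0+0+1+0+0+1+0+1+0+0+0+0+0+0+0+0+1+0+0+0+1+0+1+0+0 mod 2 = 0
  c[1] = d·G[:,1] = (00010010110010000100110100)·(10110110011011001100110011) mod 2 = 0+0+0+1+0+0+1+0+0+1+0+0+1+0+0+0+0+1+0+0+1+1+0+0+0+0 mod 2 = 1
  c[2] = d·G[:,2] = (00010010110010000100110100)·(10000000000000000000000000) mod 2 = 0+0+0+0+0+0+0+0+0+0+0+0+0+0+0+0+0+0+0+0+0+0+0+0+0+0 mod 2 = 0
  c[3] = d·G[:,3] = (00010010110010000100110100)·(01110001111000111100001111) mod 2 = 0+0+0+1+0+0+0+0+1+1+0+0+0+0+0+0+0+1+0+0+0+0+0+1+0+0 mod 2 = 1
  c[4] = d·G[:,4] = (00010010110010000100110100)·(01000000000000000000000000) mod 2 = 0+0+0+0+0+0+0+0+0+0+0+0+0+0+0+0+0+0+0+0+0+0+0+0+0+0 mod 2 = 0
  c[5] = d·G[:,5] = (00010010110010000100110100)·(00100000000000000000000000) mod 2 = 0+0+0+0+0+0+0+0+0+0+0+0+0+0+0+0+0+0+0+0+0+0+0+0+0+0 mod 2 = 0
  c[6] = d·G[:,6] = (00010010110010000100110100)·(00010000000000000000000000) mod 2 = 0+0+0+1+0+0+0+0+0+0+0+0+0+0+0+0+0+0+0+0+0+0+0+0+0+0 mod 2 = 1
  c[7] = d·G[:,7] = (00010010110010000100110100)·(00001111111000000011111111) mod 2 = 0+0+0+0+0+0+1+0+1+1+0+0+0+0+0+0+0+0+0+0+1+1+0+1+0+0 mod 2 = 0
  c[8] = d·G[:,8] = (00010010110010000100110100)·(00001000000000000000000000) mod 2 = 0+0+0+0+0+0+0+0+0+0+0+0+0+0+0+0+0+0+0+0+0+0+0+0+0+0 mod 2 = 0
  c[9] = d·G[:,9] = (00010010110010000100110100)·(00000100000000000000000000) mod 2 = 0+0+0+0+0+0+0+0+0+0+0+0+0+0+0+0+0+0+0+0+0+0+0+0+0+0 mod 2 = 0
  c[10] = d·G[:,10] = (00010010110010000100110100)·(00000010000000000000000000) mod 2 = 0+0+0+0+0+0+1+0+0+0+0+0+0+0+0+0+0+0+0+0+0+0+0+0+0+0 mod 2 = 1
  c[11] = d·G[:,11] = (00010010110010000100110100)·(00000001000000000000000000) mod 2 = 0+0+0+0+0+0+0+0+0+0+0+0+0+0+0+0+0+0+0+0+0+0+0+0+0+0 mod 2 = 0
  c[12] = d·G[:,12] = (00010010110010000100110100)·(00000000100000000000000000) mod 2 = 0+0+0+0+0+0+0+0+1+0+0+0+0+0+0+0+0+0+0+0+0+0+0+0+0+0 mod 2 = 1
  c[13] = d·G[:,13] = (00010010110010000100110100)·(00000000010000000000000000) mod 2 = 0+0+0+0+0+0+0+0+0+1+0+0+0+0+0+0+0+0+0+0+0+0+0+0+0+0 mod 2 = 1
  c[14] = d·G[:,14] = (00010010110010000100110100)·(00000000001000000000000000) mod 2 = 0+0+0+0+0+0+0+0+0+0+0+0+0+0+0+0+0+0+0+0+0+0+0+0+0+0 mod 2 = 0
  c[15] = d·G[:,15] = (00010010110010000100110100)·(00000000000111111111111111) mod 2 = 0+0+0+0+0+0+0+0+0+0+0+0+1+0+0+0+0+1+0+0+1+1+0+1+0+0 mod 2 = 1
  c[16] = d·G[:,16] = (00010010110010000100110100)·(00000000000100000000000000) mod 2 = 0+0+0+0+0+0+0+0+0+0+0+0+0+0+0+0+0+0+0+0+0+0+0+0+0+0 mod 2 = 0
  c[17] = d·G[:,17] = (00010010110010000100110100)·(00000000000010000000000000) mod 2 = 0+0+0+0+0+0+0+0+0+0+0+0+1+0+0+0+0+0+0+0+0+0+0+0+0+0 mod 2 = 1
  c[18] = d·G[:,18] = (00010010110010000100110100)·(00000000000001000000000000) mod 2 = 0+0+0+0+0+0+0+0+0+0+0+0+0+0+0+0+0+0+0+0+0+0+0+0+0+0 mod 2 = 0
  c[19] = d·G[:,19] = (00010010110010000100110100)·(00000000000000100000000000) mod 2 = 0+0+0+0+0+0+0+0+0+0+0+0+0+0+0+0+0+0+0+0+0+0+0+0+0+0 mod 2 = 0
  c[20] = d·G[:,20] = (00010010110010000100110100)·(00000000000000010000000000) mod 2 = 0+0+0+0+0+0+0+0+0+0+0+0+0+0+0+0+0+0+0+0+0+0+0+0+0+0 mod 2 = 0
  c[21] = d·G[:,21] = (00010010110010000100110100)·(00000000000000001000000000) mod 2 = 0+0+0+0+0+0+0+0+0+0+0+0+0+0+0+0+0+0+0+0+0+0+0+0+0+0 mod 2 = 0
  c[22] = d·G[:,22] = (00010010110010000100110100)·(00000000000000000100000000) mod 2 = 0+0+0+0+0+0+0+0+0+0+0+0+0+0+0+0+0+1+0+0+0+0+0+0+0+0 mod 2 = 1
  c[23] = d·G[:,23] = (00010010110010000100110100)·(00000000000000000010000000) mod 2 = 0+0+0+0+0+0+0+0+0+0+0+0+0+0+0+0+0+0+0+0+0+0+0+0+0+0 mod 2 = 0
  c[24] = d·G[:,24] = (00010010110010000100110100)·(00000000000000000001000000) mod 2 = 0+0+0+0+0+0+0+0+0+0+0+0+0+0+0+0+0+0+0+0+0+0+0+0+0+0 mod 2 = 0
  c[25] = d·G[:,25] = (00010010110010000100110100)·(00000000000000000000100000) mod 2 = 0+0+0+0+0+0+0+0+0+0+0+0+0+0+0+0+0+0+0+0+1+0+0+0+0+0 mod 2 = 1
  c[26] = d·G[:,26] = (00010010110010000100110100)·(00000000000000000000010000) mod 2 = 0+0+0+0+0+0+0+0+0+0+0+0+0+0+0+0+0+0+0+0+0+1+0+0+0+0 mod 2 = 1
  c[27] = d·G[:,27] = (00010010110010000100110100)·(00000000000000000000001000) mod 2 = 0+0+0+0+0+0+0+0+0+0+0+0+0+0+0+0+0+0+0+0+0+0+0+0+0+0 mod 2 = 0
  c[28] = d·G[:,28] = (00010010110010000100110100)·(00000000000000000000000100) mod 2 = 0+0+0+0+0+0+0+0+0+0+0+0+0+0+0+0+0+0+0+0+0+0+0+1+0+0 mod 2 = 1
  c[29] = d·G[:,29] = (00010010110010000100110100)·(00000000000000000000000010) mod 2 = 0+0+0+0+0+0+0+0+0+0+0+0+0+0+0+0+0+0+0+0+0+0+0+0+0+0 mod 2 = 0
  c[30] = d·G[:,30] = (00010010110010000100110100)·(00000000000000000000000001) mod 2 = 0+0+0+0+0+0+0+0+0+0+0+0+0+0+0+0+0+0+0+0+0+0+0+0+0+0 mod 2 = 0
Codeword = 0101001000101101010000100110100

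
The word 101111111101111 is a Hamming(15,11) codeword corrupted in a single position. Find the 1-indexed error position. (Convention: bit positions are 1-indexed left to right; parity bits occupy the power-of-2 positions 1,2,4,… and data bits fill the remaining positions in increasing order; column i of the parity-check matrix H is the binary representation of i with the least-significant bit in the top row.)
Syndrome s = H · r^T (mod 2), r = 101111111101111:
  s[0] = (101010101010101)·(101111111101111) mod 2 = 1+0+1+0+1+0+1+0+1+0+0+0+1+0+1 mod 2 = 1
  s[1] = (011001100110011)·(101111111101111) mod 2 = 0+0+1+0+0+1+1+0+0+1+0+0+0+1+1 mod 2 = 0
  s[2] = (000111100001111)·(101111111101111) mod 2 = 0+0+0+1+1+1+1+0+0+0+0+1+1+1+1 mod 2 = 0
  s[3] = (000000011111111)·(101111111101111) mod 2 = 0+0+0+0+0+0+0+1+1+1+0+1+1+1+1 mod 2 = 1
Syndrome = 1001
Column i of H is the binary representation of i, so the syndrome is the binary index of the flipped bit.
Read s = 1001 with s[0] as LSB: 1·2^0 + 0·2^1 + 0·2^2 + 1·2^3 = 9.
Error is at bit position 9.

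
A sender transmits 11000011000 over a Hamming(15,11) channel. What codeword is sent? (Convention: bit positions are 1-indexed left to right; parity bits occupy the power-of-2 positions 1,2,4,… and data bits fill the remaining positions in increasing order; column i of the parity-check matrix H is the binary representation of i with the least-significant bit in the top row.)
Codeword c = d · G (mod 2), d = 11000011000:
  c[0] = d·G[:,0] = (11000011000)·(11011010101) mod 2 = 1+1+0+0+0+0+1+0+0+0+0 mod 2 = 1
  c[1] = d·G[:,1] = (11000011000)·(10110110011) mod 2 = 1+0+0+0+0+0+1+0+0+0+0 mod 2 = 0
  c[2] = d·G[:,2] = (11000011000)·(10000000000) mod 2 = 1+0+0+0+0+0+0+0+0+0+0 mod 2 = 1
  c[3] = d·G[:,3] = (11000011000)·(01110001111) mod 2 = 0+1+0+0+0+0+0+1+0+0+0 mod 2 = 0
  c[4] = d·G[:,4] = (11000011000)·(01000000000) mod 2 = 0+1+0+0+0+0+0+0+0+0+0 mod 2 = 1
  c[5] = d·G[:,5] = (11000011000)·(00100000000) mod 2 = 0+0+0+0+0+0+0+0+0+0+0 mod 2 = 0
  c[6] = d·G[:,6] = (11000011000)·(00010000000) mod 2 = 0+0+0+0+0+0+0+0+0+0+0 mod 2 = 0
  c[7] = d·G[:,7] = (11000011000)·(00001111111) mod 2 = 0+0+0+0+0+0+1+1+0+0+0 mod 2 = 0
  c[8] = d·G[:,8] = (11000011000)·(00001000000) mod 2 = 0+0+0+0+0+0+0+0+0+0+0 mod 2 = 0
  c[9] = d·G[:,9] = (11000011000)·(00000100000) mod 2 = 0+0+0+0+0+0+0+0+0+0+0 mod 2 = 0
  c[10] = d·G[:,10] = (11000011000)·(00000010000) mod 2 = 0+0+0+0+0+0+1+0+0+0+0 mod 2 = 1
  c[11] = d·G[:,11] = (11000011000)·(00000001000) mod 2 = 0+0+0+0+0+0+0+1+0+0+0 mod 2 = 1
  c[12] = d·G[:,12] = (11000011000)·(00000000100) mod 2 = 0+0+0+0+0+0+0+0+0+0+0 mod 2 = 0
  c[13] = d·G[:,13] = (11000011000)·(00000000010) mod 2 = 0+0+0+0+0+0+0+0+0+0+0 mod 2 = 0
  c[14] = d·G[:,14] = (11000011000)·(00000000001) mod 2 = 0+0+0+0+0+0+0+0+0+0+0 mod 2 = 0
Codeword = 101010000011000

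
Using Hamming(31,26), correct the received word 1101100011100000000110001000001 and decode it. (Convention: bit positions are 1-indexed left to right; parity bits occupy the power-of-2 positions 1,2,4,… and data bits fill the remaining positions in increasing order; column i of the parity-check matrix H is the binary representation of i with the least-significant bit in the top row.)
Syndrome s = H · r^T (mod 2), r = 1101100011100000000110001000001:
  s[0] = (1010101010101010101010101010101)·(1101100011100000000110001000001) mod 2 = 1+0+0+0+1+0+0+0+1+0+1+0+0+0+0+0+0+0+0+0+1+0+0+0+1+0+0+0+0+0+1 mod 2 = 1
  s[1] = (0110011001100110011001100110011)·(1101100011100000000110001000001) mod 2 = 0+1+0+0+0+0+0+0+0+1+1+0+0+0+0+0+0+0+0+0+0+0+0+0+0+0+0+0+0+0+1 mod 2 = 0
  s[2] = (0001111000011110000111100001111)·(1101100011100000000110001000001) mod 2 = 0+0+0+1+1+0+0+0+0+0+0+0+0+0+0+0+0+0+0+1+1+0+0+0+0+0+0+0+0+0+1 mod 2 = 1
  s[3] = (0000000111111110000000011111111)·(1101100011100000000110001000001) mod 2 = 0+0+0+0+0+0+0+0+1+1+1+0+0+0+0+0+0+0+0+0+0+0+0+0+1+0+0+0+0+0+1 mod 2 = 1
  s[4] = (0000000000000001111111111111111)·(1101100011100000000110001000001) mod 2 = 0+0+0+0+0+0+0+0+0+0+0+0+0+0+0+0+0+0+0+1+1+0+0+0+1+0+0+0+0+0+1 mod 2 = 0
Syndrome = 10110
Column 13 of H equals this syndrome → error at bit 13 (1-indexed).
Flip bit 13: 1101100011100000000110001000001 → 1101100011101000000110001000001
Extract data bits at positions {3,5,6,7,9,10,11,12,13,14,15,17,18,19,20,21,22,23,24,25,26,27,28,29,30,31}: 01001110100000110001000001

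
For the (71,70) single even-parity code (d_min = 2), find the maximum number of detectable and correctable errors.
Detection only: up to d_min − 1 = 1 errors.
Correction: up to ⌊(d_min − 1)/2⌋ = ⌊1/2⌋ = 0 errors.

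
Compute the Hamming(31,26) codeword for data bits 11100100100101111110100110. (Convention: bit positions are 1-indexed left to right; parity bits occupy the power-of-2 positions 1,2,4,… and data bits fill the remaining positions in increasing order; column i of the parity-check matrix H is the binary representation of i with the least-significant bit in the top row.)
Codeword c = d · G (mod 2), d = 11100100100101111110100110:
  c[0] = d·G[:,0] = (11100100100101111110100110)·(11011010101101010101010101) mod 2 = 1+1+0+0+0+0+0+0+1+0+0+1+0+1+0+1+0+1+0+0+0+0+0+1+0+0 mod 2 = 0
  c[1] = d·G[:,1] = (11100100100101111110100110)·(10110110011011001100110011) mod 2 = 1+0+1+0+0+1+0+0+0+0+0+0+0+1+0+0+1+1+0+0+1+0+0+0+1+0 mod 2 = 0
  c[2] = d·G[:,2] = (11100100100101111110100110)·(10000000000000000000000000) mod 2 = 1+0+0+0+0+0+0+0+0+0+0+0+0+0+0+0+0+0+0+0+0+0+0+0+0+0 mod 2 = 1
  c[3] = d·G[:,3] = (11100100100101111110100110)·(01110001111000111100001111) mod 2 = 0+1+1+0+0+0+0+0+1+0+0+0+0+0+1+1+1+1+0+0+0+0+0+1+1+0 mod 2 = 1
  c[4] = d·G[:,4] = (11100100100101111110100110)·(01000000000000000000000000) mod 2 = 0+1+0+0+0+0+0+0+0+0+0+0+0+0+0+0+0+0+0+0+0+0+0+0+0+0 mod 2 = 1
  c[5] = d·G[:,5] = (11100100100101111110100110)·(00100000000000000000000000) mod 2 = 0+0+1+0+0+0+0+0+0+0+0+0+0+0+0+0+0+0+0+0+0+0+0+0+0+0 mod 2 = 1
  c[6] = d·G[:,6] = (11100100100101111110100110)·(00010000000000000000000000) mod 2 = 0+0+0+0+0+0+0+0+0+0+0+0+0+0+0+0+0+0+0+0+0+0+0+0+0+0 mod 2 = 0
  c[7] = d·G[:,7] = (11100100100101111110100110)·(00001111111000000011111111) mod 2 = 0+0+0+0+0+1+0+0+1+0+0+0+0+0+0+0+0+0+1+0+1+0+0+1+1+0 mod 2 = 0
  c[8] = d·G[:,8] = (11100100100101111110100110)·(00001000000000000000000000) mod 2 = 0+0+0+0+0+0+0+0+0+0+0+0+0+0+0+0+0+0+0+0+0+0+0+0+0+0 mod 2 = 0
  c[9] = d·G[:,9] = (11100100100101111110100110)·(00000100000000000000000000) mod 2 = 0+0+0+0+0+1+0+0+0+0+0+0+0+0+0+0+0+0+0+0+0+0+0+0+0+0 mod 2 = 1
  c[10] = d·G[:,10] = (11100100100101111110100110)·(00000010000000000000000000) mod 2 = 0+0+0+0+0+0+0+0+0+0+0+0+0+0+0+0+0+0+0+0+0+0+0+0+0+0 mod 2 = 0
  c[11] = d·G[:,11] = (11100100100101111110100110)·(00000001000000000000000000) mod 2 = 0+0+0+0+0+0+0+0+0+0+0+0+0+0+0+0+0+0+0+0+0+0+0+0+0+0 mod 2 = 0
  c[12] = d·G[:,12] = (11100100100101111110100110)·(00000000100000000000000000) mod 2 = 0+0+0+0+0+0+0+0+1+0+0+0+0+0+0+0+0+0+0+0+0+0+0+0+0+0 mod 2 = 1
  c[13] = d·G[:,13] = (11100100100101111110100110)·(00000000010000000000000000) mod 2 = 0+0+0+0+0+0+0+0+0+0+0+0+0+0+0+0+0+0+0+0+0+0+0+0+0+0 mod 2 = 0
  c[14] = d·G[:,14] = (11100100100101111110100110)·(00000000001000000000000000) mod 2 = 0+0+0+0+0+0+0+0+0+0+0+0+0+0+0+0+0+0+0+0+0+0+0+0+0+0 mod 2 = 0
  c[15] = d·G[:,15] = (11100100100101111110100110)·(00000000000111111111111111) mod 2 = 0+0+0+0+0+0+0+0+0+0+0+1+0+1+1+1+1+1+1+0+1+0+0+1+1+0 mod 2 = 0
  c[16] = d·G[:,16] = (11100100100101111110100110)·(00000000000100000000000000) mod 2 = 0+0+0+0+0+0+0+0+0+0+0+1+0+0+0+0+0+0+0+0+0+0+0+0+0+0 mod 2 = 1
  c[17] = d·G[:,17] = (11100100100101111110100110)·(00000000000010000000000000) mod 2 = 0+0+0+0+0+0+0+0+0+0+0+0+0+0+0+0+0+0+0+0+0+0+0+0+0+0 mod 2 = 0
  c[18] = d·G[:,18] = (11100100100101111110100110)·(00000000000001000000000000) mod 2 = 0+0+0+0+0+0+0+0+0+0+0+0+0+1+0+0+0+0+0+0+0+0+0+0+0+0 mod 2 = 1
  c[19] = d·G[:,19] = (11100100100101111110100110)·(00000000000000100000000000) mod 2 = 0+0+0+0+0+0+0+0+0+0+0+0+0+0+1+0+0+0+0+0+0+0+0+0+0+0 mod 2 = 1
  c[20] = d·G[:,20] = (11100100100101111110100110)·(00000000000000010000000000) mod 2 = 0+0+0+0+0+0+0+0+0+0+0+0+0+0+0+1+0+0+0+0+0+0+0+0+0+0 mod 2 = 1
  c[21] = d·G[:,21] = (11100100100101111110100110)·(00000000000000001000000000) mod 2 = 0+0+0+0+0+0+0+0+0+0+0+0+0+0+0+0+1+0+0+0+0+0+0+0+0+0 mod 2 = 1
  c[22] = d·G[:,22] = (11100100100101111110100110)·(00000000000000000100000000) mod 2 = 0+0+0+0+0+0+0+0+0+0+0+0+0+0+0+0+0+1+0+0+0+0+0+0+0+0 mod 2 = 1
  c[23] = d·G[:,23] = (11100100100101111110100110)·(00000000000000000010000000) mod 2 = 0+0+0+0+0+0+0+0+0+0+0+0+0+0+0+0+0+0+1+0+0+0+0+0+0+0 mod 2 = 1
  c[24] = d·G[:,24] = (11100100100101111110100110)·(00000000000000000001000000) mod 2 = 0+0+0+0+0+0+0+0+0+0+0+0+0+0+0+0+0+0+0+0+0+0+0+0+0+0 mod 2 = 0
  c[25] = d·G[:,25] = (11100100100101111110100110)·(00000000000000000000100000) mod 2 = 0+0+0+0+0+0+0+0+0+0+0+0+0+0+0+0+0+0+0+0+1+0+0+0+0+0 mod 2 = 1
  c[26] = d·G[:,26] = (11100100100101111110100110)·(00000000000000000000010000) mod 2 = 0+0+0+0+0+0+0+0+0+0+0+0+0+0+0+0+0+0+0+0+0+0+0+0+0+0 mod 2 = 0
  c[27] = d·G[:,27] = (11100100100101111110100110)·(00000000000000000000001000) mod 2 = 0+0+0+0+0+0+0+0+0+0+0+0+0+0+0+0+0+0+0+0+0+0+0+0+0+0 mod 2 = 0
  c[28] = d·G[:,28] = (11100100100101111110100110)·(00000000000000000000000100) mod 2 = 0+0+0+0+0+0+0+0+0+0+0+0+0+0+0+0+0+0+0+0+0+0+0+1+0+0 mod 2 = 1
  c[29] = d·G[:,29] = (11100100100101111110100110)·(00000000000000000000000010) mod 2 = 0+0+0+0+0+0+0+0+0+0+0+0+0+0+0+0+0+0+0+0+0+0+0+0+1+0 mod 2 = 1
  c[30] = d·G[:,30] = (11100100100101111110100110)·(00000000000000000000000001) mod 2 = 0+0+0+0+0+0+0+0+0+0+0+0+0+0+0+0+0+0+0+0+0+0+0+0+0+0 mod 2 = 0
Codeword = 0011110001001000101111110100110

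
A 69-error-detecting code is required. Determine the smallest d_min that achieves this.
Detecting e errors requires d_min ≥ e + 1 = 69 + 1 = 70.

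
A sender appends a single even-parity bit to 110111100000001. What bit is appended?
Sum of data bits: 1+1+0+1+1+1+1+0+0+0+0+0+0+0+1 = 7.
7 mod 2 = 1, so parity bit = 1.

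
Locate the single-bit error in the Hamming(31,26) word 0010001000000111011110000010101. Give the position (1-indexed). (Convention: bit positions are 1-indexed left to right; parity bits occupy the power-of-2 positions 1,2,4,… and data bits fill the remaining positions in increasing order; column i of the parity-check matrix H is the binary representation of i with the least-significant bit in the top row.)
Syndrome s = H · r^T (mod 2), r = 0010001000000111011110000010101:
  s[0] = (1010101010101010101010101010101)·(0010001000000111011110000010101) mod 2 = 0+0+1+0+0+0+1+0+0+0+0+0+0+0+1+0+0+0+1+0+1+0+0+0+0+0+1+0+1+0+1 mod 2 = 0
  s[1] = (0110011001100110011001100110011)·(0010001000000111011110000010101) mod 2 = 0+0+1+0+0+0+1+0+0+0+0+0+0+1+1+0+0+1+1+0+0+0+0+0+0+0+1+0+0+0+1 mod 2 = 0
  s[2] = (0001111000011110000111100001111)·(0010001000000111011110000010101) mod 2 = 0+0+0+0+0+0+1+0+0+0+0+0+0+1+1+0+0+0+0+1+1+0+0+0+0+0+0+0+1+0+1 mod 2 = 1
  s[3] = (0000000111111110000000011111111)·(0010001000000111011110000010101) mod 2 = 0+0+0+0+0+0+0+0+0+0+0+0+0+1+1+0+0+0+0+0+0+0+0+0+0+0+1+0+1+0+1 mod 2 = 1
  s[4] = (0000000000000001111111111111111)·(0010001000000111011110000010101) mod 2 = 0+0+0+0+0+0+0+0+0+0+0+0+0+0+0+1+0+1+1+1+1+0+0+0+0+0+1+0+1+0+1 mod 2 = 0
Syndrome = 00110
Column i of H is the binary representation of i, so the syndrome is the binary index of the flipped bit.
Read s = 00110 with s[0] as LSB: 0·2^0 + 0·2^1 + 1·2^2 + 1·2^3 + 0·2^4 = 12.
Error is at bit position 12.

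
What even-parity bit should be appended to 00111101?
Sum of data bits: 0+0+1+1+1+1+0+1 = 5.
5 mod 2 = 1, so parity bit = 1.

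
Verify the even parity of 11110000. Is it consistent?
Sum of all bits: 1+1+1+1+0+0+0+0 = 4; 4 mod 2 = 0. Result is 0 → valid parity.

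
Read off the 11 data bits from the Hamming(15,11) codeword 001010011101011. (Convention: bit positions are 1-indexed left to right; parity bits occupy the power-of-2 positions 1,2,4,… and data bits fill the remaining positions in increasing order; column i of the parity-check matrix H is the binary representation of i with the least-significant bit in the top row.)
Parity bits occupy power-of-2 positions; data bits are at positions {3,5,6,7,9,10,11,12,13,14,15} (1-indexed).
Extract: c[3]=1 c[5]=1 c[6]=0 c[7]=0 c[9]=1 c[10]=1 c[11]=0 c[12]=1 c[13]=0 c[14]=1 c[15]=1
Data = 11001101011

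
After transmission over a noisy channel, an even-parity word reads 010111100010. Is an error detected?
Sum of received bits: 0+1+0+1+1+1+1+0+0+0+1+0 = 6; 6 mod 2 = 0. Result is 0 → no error detected.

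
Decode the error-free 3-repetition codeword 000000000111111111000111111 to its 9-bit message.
Split into 3-bit blocks: 000 000 000 111 111 111 000 111 111
Data = 000111011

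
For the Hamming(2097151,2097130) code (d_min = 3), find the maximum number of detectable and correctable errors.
Detection only: up to d_min − 1 = 2 errors.
Correction: up to ⌊(d_min − 1)/2⌋ = ⌊2/2⌋ = 1 errors.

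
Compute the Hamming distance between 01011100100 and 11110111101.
XOR = 10101011001, count of 1s = 6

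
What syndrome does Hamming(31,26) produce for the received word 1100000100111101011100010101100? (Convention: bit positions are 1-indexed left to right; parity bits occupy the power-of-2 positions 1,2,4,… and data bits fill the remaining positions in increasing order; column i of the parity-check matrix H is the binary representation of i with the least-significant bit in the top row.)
Syndrome s = H · r^T (mod 2), r = 1100000100111101011100010101100:
  s[0] = (1010101010101010101010101010101)·(1100000100111101011100010101100) mod 2 = 1+0+0+0+0+0+0+0+0+0+1+0+1+0+0+0+0+0+1+0+0+0+0+0+0+0+0+0+1+0+0 mod 2 = 1
  s[1] = (0110011001100110011001100110011)·(1100000100111101011100010101100) mod 2 = 0+1+0+0+0+0+0+0+0+0+1+0+0+1+0+0+0+1+1+0+0+0+0+0+0+1+0+0+0+0+0 mod 2 = 0
  s[2] = (0001111000011110000111100001111)·(1100000100111101011100010101100) mod 2 = 0+0+0+0+0+0+0+0+0+0+0+1+1+1+0+0+0+0+0+1+0+0+0+0+0+0+0+1+1+0+0 mod 2 = 0
  s[3] = (0000000111111110000000011111111)·(1100000100111101011100010101100) mod 2 = 0+0+0+0+0+0+0+1+0+0+1+1+1+1+0+0+0+0+0+0+0+0+0+1+0+1+0+1+1+0+0 mod 2 = 1
  s[4] = (0000000000000001111111111111111)·(1100000100111101011100010101100) mod 2 = 0+0+0+0+0+0+0+0+0+0+0+0+0+0+0+1+0+1+1+1+0+0+0+1+0+1+0+1+1+0+0 mod 2 = 0
Syndrome = 10010
Non-zero syndrome: error at position 9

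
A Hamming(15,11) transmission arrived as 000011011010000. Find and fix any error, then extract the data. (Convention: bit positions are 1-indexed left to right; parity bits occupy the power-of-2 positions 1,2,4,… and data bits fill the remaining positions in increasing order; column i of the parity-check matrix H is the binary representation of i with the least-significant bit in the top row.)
Syndrome s = H · r^T (mod 2), r = 000011011010000:
  s[0] = (101010101010101)·(000011011010000) mod 2 = 0+0+0+0+1+0+0+0+1+0+1+0+0+0+0 mod 2 = 1
  s[1] = (011001100110011)·(000011011010000) mod 2 = 0+0+0+0+0+1+0+0+0+0+1+0+0+0+0 mod 2 = 0
  s[2] = (000111100001111)·(000011011010000) mod 2 = 0+0+0+0+1+1+0+0+0+0+0+0+0+0+0 mod 2 = 0
  s[3] = (000000011111111)·(000011011010000) mod 2 = 0+0+0+0+0+0+0+1+1+0+1+0+0+0+0 mod 2 = 1
Syndrome = 1001
Column 9 of H equals this syndrome → error at bit 9 (1-indexed).
Flip bit 9: 000011011010000 → 000011010010000
Extract data bits at positions {3,5,6,7,9,10,11,12,13,14,15}: 01100010000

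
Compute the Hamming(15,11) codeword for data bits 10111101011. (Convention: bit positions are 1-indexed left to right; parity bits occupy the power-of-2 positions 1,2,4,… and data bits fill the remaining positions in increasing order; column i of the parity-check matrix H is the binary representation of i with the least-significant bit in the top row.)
Codeword c = d · G (mod 2), d = 10111101011:
  c[0] = d·G[:,0] = (10111101011)·(11011010101) mod 2 = 1+0+0+1+1+0+0+0+0+0+1 mod 2 = 0
  c[1] = d·G[:,1] = (10111101011)·(10110110011) mod 2 = 1+0+1+1+0+1+0+0+0+1+1 mod 2 = 0
  c[2] = d·G[:,2] = (10111101011)·(10000000000) mod 2 = 1+0+0+0+0+0+0+0+0+0+0 mod 2 = 1
  c[3] = d·G[:,3] = (10111101011)·(01110001111) mod 2 = 0+0+1+1+0+0+0+1+0+1+1 mod 2 = 1
  c[4] = d·G[:,4] = (10111101011)·(01000000000) mod 2 = 0+0+0+0+0+0+0+0+0+0+0 mod 2 = 0
  c[5] = d·G[:,5] = (10111101011)·(00100000000) mod 2 = 0+0+1+0+0+0+0+0+0+0+0 mod 2 = 1
  c[6] = d·G[:,6] = (10111101011)·(00010000000) mod 2 = 0+0+0+1+0+0+0+0+0+0+0 mod 2 = 1
  c[7] = d·G[:,7] = (10111101011)·(00001111111) mod 2 = 0+0+0+0+1+1+0+1+0+1+1 mod 2 = 1
  c[8] = d·G[:,8] = (10111101011)·(00001000000) mod 2 = 0+0+0+0+1+0+0+0+0+0+0 mod 2 = 1
  c[9] = d·G[:,9] = (10111101011)·(00000100000) mod 2 = 0+0+0+0+0+1+0+0+0+0+0 mod 2 = 1
  c[10] = d·G[:,10] = (10111101011)·(00000010000) mod 2 = 0+0+0+0+0+0+0+0+0+0+0 mod 2 = 0
  c[11] = d·G[:,11] = (10111101011)·(00000001000) mod 2 = 0+0+0+0+0+0+0+1+0+0+0 mod 2 = 1
  c[12] = d·G[:,12] = (10111101011)·(00000000100) mod 2 = 0+0+0+0+0+0+0+0+0+0+0 mod 2 = 0
  c[13] = d·G[:,13] = (10111101011)·(00000000010) mod 2 = 0+0+0+0+0+0+0+0+0+1+0 mod 2 = 1
  c[14] = d·G[:,14] = (10111101011)·(00000000001) mod 2 = 0+0+0+0+0+0+0+0+0+0+1 mod 2 = 1
Codeword = 001101111101011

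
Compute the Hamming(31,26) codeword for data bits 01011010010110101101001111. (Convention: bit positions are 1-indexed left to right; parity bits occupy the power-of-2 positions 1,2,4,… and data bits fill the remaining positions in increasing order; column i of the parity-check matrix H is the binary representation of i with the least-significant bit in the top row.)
Codeword c = d · G (mod 2), d = 01011010010110101101001111:
  c[0] = d·G[:,0] = (01011010010110101101001111)·(11011010101101010101010101) mod 2 = 0+1+0+1+1+0+1+0+0+0+0+1+0+0+0+0+0+1+0+1+0+0+0+1+0+1 mod 2 = 1
  c[1] = d·G[:,1] = (01011010010110101101001111)·(10110110011011001100110011) mod 2 = 0+0+0+1+0+0+1+0+0+1+0+0+1+0+0+0+1+1+0+0+0+0+0+0+1+1 mod 2 = 0
  c[2] = d·G[:,2] = (01011010010110101101001111)·(10000000000000000000000000) mod 2 = 0+0+0+0+0+0+0+0+0+0+0+0+0+0+0+0+0+0+0+0+0+0+0+0+0+0 mod 2 = 0
  c[3] = d·G[:,3] = (01011010010110101101001111)·(01110001111000111100001111) mod 2 = 0+1+0+1+0+0+0+0+0+1+0+0+0+0+1+0+1+1+0+0+0+0+1+1+1+1 mod 2 = 0
  c[4] = d·G[:,4] = (01011010010110101101001111)·(01000000000000000000000000) mod 2 = 0+1+0+0+0+0+0+0+0+0+0+0+0+0+0+0+0+0+0+0+0+0+0+0+0+0 mod 2 = 1
  c[5] = d·G[:,5] = (01011010010110101101001111)·(00100000000000000000000000) mod 2 = 0+0+0+0+0+0+0+0+0+0+0+0+0+0+0+0+0+0+0+0+0+0+0+0+0+0 mod 2 = 0
  c[6] = d·G[:,6] = (01011010010110101101001111)·(00010000000000000000000000) mod 2 = 0+0+0+1+0+0+0+0+0+0+0+0+0+0+0+0+0+0+0+0+0+0+0+0+0+0 mod 2 = 1
  c[7] = d·G[:,7] = (01011010010110101101001111)·(00001111111000000011111111) mod 2 = 0+0+0+0+1+0+1+0+0+1+0+0+0+0+0+0+0+0+0+1+0+0+1+1+1+1 mod 2 = 0
  c[8] = d·G[:,8] = (01011010010110101101001111)·(00001000000000000000000000) mod 2 = 0+0+0+0+1+0+0+0+0+0+0+0+0+0+0+0+0+0+0+0+0+0+0+0+0+0 mod 2 = 1
  c[9] = d·G[:,9] = (01011010010110101101001111)·(00000100000000000000000000) mod 2 = 0+0+0+0+0+0+0+0+0+0+0+0+0+0+0+0+0+0+0+0+0+0+0+0+0+0 mod 2 = 0
  c[10] = d·G[:,10] = (01011010010110101101001111)·(00000010000000000000000000) mod 2 = 0+0+0+0+0+0+1+0+0+0+0+0+0+0+0+0+0+0+0+0+0+0+0+0+0+0 mod 2 = 1
  c[11] = d·G[:,11] = (01011010010110101101001111)·(00000001000000000000000000) mod 2 = 0+0+0+0+0+0+0+0+0+0+0+0+0+0+0+0+0+0+0+0+0+0+0+0+0+0 mod 2 = 0
  c[12] = d·G[:,12] = (01011010010110101101001111)·(00000000100000000000000000) mod 2 = 0+0+0+0+0+0+0+0+0+0+0+0+0+0+0+0+0+0+0+0+0+0+0+0+0+0 mod 2 = 0
  c[13] = d·G[:,13] = (01011010010110101101001111)·(00000000010000000000000000) mod 2 = 0+0+0+0+0+0+0+0+0+1+0+0+0+0+0+0+0+0+0+0+0+0+0+0+0+0 mod 2 = 1
  c[14] = d·G[:,14] = (01011010010110101101001111)·(00000000001000000000000000) mod 2 = 0+0+0+0+0+0+0+0+0+0+0+0+0+0+0+0+0+0+0+0+0+0+0+0+0+0 mod 2 = 0
  c[15] = d·G[:,15] = (01011010010110101101001111)·(00000000000111111111111111) mod 2 = 0+0+0+0+0+0+0+0+0+0+0+1+1+0+1+0+1+1+0+1+0+0+1+1+1+1 mod 2 = 0
  c[16] = d·G[:,16] = (01011010010110101101001111)·(00000000000100000000000000) mod 2 = 0+0+0+0+0+0+0+0+0+0+0+1+0+0+0+0+0+0+0+0+0+0+0+0+0+0 mod 2 = 1
  c[17] = d·G[:,17] = (01011010010110101101001111)·(00000000000010000000000000) mod 2 = 0+0+0+0+0+0+0+0+0+0+0+0+1+0+0+0+0+0+0+0+0+0+0+0+0+0 mod 2 = 1
  c[18] = d·G[:,18] = (01011010010110101101001111)·(00000000000001000000000000) mod 2 = 0+0+0+0+0+0+0+0+0+0+0+0+0+0+0+0+0+0+0+0+0+0+0+0+0+0 mod 2 = 0
  c[19] = d·G[:,19] = (01011010010110101101001111)·(00000000000000100000000000) mod 2 = 0+0+0+0+0+0+0+0+0+0+0+0+0+0+1+0+0+0+0+0+0+0+0+0+0+0 mod 2 = 1
  c[20] = d·G[:,20] = (01011010010110101101001111)·(00000000000000010000000000) mod 2 = 0+0+0+0+0+0+0+0+0+0+0+0+0+0+0+0+0+0+0+0+0+0+0+0+0+0 mod 2 = 0
  c[21] = d·G[:,21] = (01011010010110101101001111)·(00000000000000001000000000) mod 2 = 0+0+0+0+0+0+0+0+0+0+0+0+0+0+0+0+1+0+0+0+0+0+0+0+0+0 mod 2 = 1
  c[22] = d·G[:,22] = (01011010010110101101001111)·(00000000000000000100000000) mod 2 = 0+0+0+0+0+0+0+0+0+0+0+0+0+0+0+0+0+1+0+0+0+0+0+0+0+0 mod 2 = 1
  c[23] = d·G[:,23] = (01011010010110101101001111)·(00000000000000000010000000) mod 2 = 0+0+0+0+0+0+0+0+0+0+0+0+0+0+0+0+0+0+0+0+0+0+0+0+0+0 mod 2 = 0
  c[24] = d·G[:,24] = (01011010010110101101001111)·(00000000000000000001000000) mod 2 = 0+0+0+0+0+0+0+0+0+0+0+0+0+0+0+0+0+0+0+1+0+0+0+0+0+0 mod 2 = 1
  c[25] = d·G[:,25] = (01011010010110101101001111)·(00000000000000000000100000) mod 2 = 0+0+0+0+0+0+0+0+0+0+0+0+0+0+0+0+0+0+0+0+0+0+0+0+0+0 mod 2 = 0
  c[26] = d·G[:,26] = (01011010010110101101001111)·(00000000000000000000010000) mod 2 = 0+0+0+0+0+0+0+0+0+0+0+0+0+0+0+0+0+0+0+0+0+0+0+0+0+0 mod 2 = 0
  c[27] = d·G[:,27] = (01011010010110101101001111)·(00000000000000000000001000) mod 2 = 0+0+0+0+0+0+0+0+0+0+0+0+0+0+0+0+0+0+0+0+0+0+1+0+0+0 mod 2 = 1
  c[28] = d·G[:,28] = (01011010010110101101001111)·(00000000000000000000000100) mod 2 = 0+0+0+0+0+0+0+0+0+0+0+0+0+0+0+0+0+0+0+0+0+0+0+1+0+0 mod 2 = 1
  c[29] = d·G[:,29] = (01011010010110101101001111)·(00000000000000000000000010) mod 2 = 0+0+0+0+0+0+0+0+0+0+0+0+0+0+0+0+0+0+0+0+0+0+0+0+1+0 mod 2 = 1
  c[30] = d·G[:,30] = (01011010010110101101001111)·(00000000000000000000000001) mod 2 = 0+0+0+0+0+0+0+0+0+0+0+0+0+0+0+0+0+0+0+0+0+0+0+0+0+1 mod 2 = 1
Codeword = 1000101010100100110101101001111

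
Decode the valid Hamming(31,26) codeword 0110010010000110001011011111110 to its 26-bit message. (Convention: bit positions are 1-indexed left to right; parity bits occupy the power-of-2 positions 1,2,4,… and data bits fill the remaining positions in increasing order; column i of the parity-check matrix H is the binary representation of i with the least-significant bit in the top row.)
Parity bits occupy power-of-2 positions; data bits are at positions {3,5,6,7,9,10,11,12,13,14,15,17,18,19,20,21,22,23,24,25,26,27,28,29,30,31} (1-indexed).
Extract: c[3]=1 c[5]=0 c[6]=1 c[7]=0 c[9]=1 c[10]=0 c[11]=0 c[12]=0 c[13]=0 c[14]=1 c[15]=1 c[17]=0 c[18]=0 c[19]=1 c[20]=0 c[21]=1 c[22]=1 c[23]=0 c[24]=1 c[25]=1 c[26]=1 c[27]=1 c[28]=1 c[29]=1 c[30]=1 c[31]=0
Data = 10101000011001011011111110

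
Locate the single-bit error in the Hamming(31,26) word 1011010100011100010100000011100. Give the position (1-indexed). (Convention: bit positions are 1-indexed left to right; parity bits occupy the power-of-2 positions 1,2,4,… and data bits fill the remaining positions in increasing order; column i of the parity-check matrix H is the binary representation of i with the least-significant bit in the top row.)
Syndrome s = H · r^T (mod 2), r = 1011010100011100010100000011100:
  s[0] = (1010101010101010101010101010101)·(1011010100011100010100000011100) mod 2 = 1+0+1+0+0+0+0+0+0+0+0+0+1+0+0+0+0+0+0+0+0+0+0+0+0+0+1+0+1+0+0 mod 2 = 1
  s[1] = (0110011001100110011001100110011)·(1011010100011100010100000011100) mod 2 = 0+0+1+0+0+1+0+0+0+0+0+0+0+1+0+0+0+1+0+0+0+0+0+0+0+0+1+0+0+0+0 mod 2 = 1
  s[2] = (0001111000011110000111100001111)·(1011010100011100010100000011100) mod 2 = 0+0+0+1+0+1+0+0+0+0+0+1+1+1+0+0+0+0+0+1+0+0+0+0+0+0+0+1+1+0+0 mod 2 = 0
  s[3] = (0000000111111110000000011111111)·(1011010100011100010100000011100) mod 2 = 0+0+0+0+0+0+0+1+0+0+0+1+1+1+0+0+0+0+0+0+0+0+0+0+0+0+1+1+1+0+0 mod 2 = 1
  s[4] = (0000000000000001111111111111111)·(1011010100011100010100000011100) mod 2 = 0+0+0+0+0+0+0+0+0+0+0+0+0+0+0+0+0+1+0+1+0+0+0+0+0+0+1+1+1+0+0 mod 2 = 1
Syndrome = 11011
Column i of H is the binary representation of i, so the syndrome is the binary index of the flipped bit.
Read s = 11011 with s[0] as LSB: 1·2^0 + 1·2^1 + 0·2^2 + 1·2^3 + 1·2^4 = 27.
Error is at bit position 27.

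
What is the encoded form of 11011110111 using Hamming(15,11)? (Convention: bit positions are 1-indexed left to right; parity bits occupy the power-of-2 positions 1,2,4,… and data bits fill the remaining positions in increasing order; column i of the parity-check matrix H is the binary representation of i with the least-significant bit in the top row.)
Codeword c = d · G (mod 2), d = 11011110111:
  c[0] = d·G[:,0] = (11011110111)·(11011010101) mod 2 = 1+1+0+1+1+0+1+0+1+0+1 mod 2 = 1
  c[1] = d·G[:,1] = (11011110111)·(10110110011) mod 2 = 1+0+0+1+0+1+1+0+0+1+1 mod 2 = 0
  c[2] = d·G[:,2] = (11011110111)·(10000000000) mod 2 = 1+0+0+0+0+0+0+0+0+0+0 mod 2 = 1
  c[3] = d·G[:,3] = (11011110111)·(01110001111) mod 2 = 0+1+0+1+0+0+0+0+1+1+1 mod 2 = 1
  c[4] = d·G[:,4] = (11011110111)·(01000000000) mod 2 = 0+1+0+0+0+0+0+0+0+0+0 mod 2 = 1
  c[5] = d·G[:,5] = (11011110111)·(00100000000) mod 2 = 0+0+0+0+0+0+0+0+0+0+0 mod 2 = 0
  c[6] = d·G[:,6] = (11011110111)·(00010000000) mod 2 = 0+0+0+1+0+0+0+0+0+0+0 mod 2 = 1
  c[7] = d·G[:,7] = (11011110111)·(00001111111) mod 2 = 0+0+0+0+1+1+1+0+1+1+1 mod 2 = 0
  c[8] = d·G[:,8] = (11011110111)·(00001000000) mod 2 = 0+0+0+0+1+0+0+0+0+0+0 mod 2 = 1
  c[9] = d·G[:,9] = (11011110111)·(00000100000) mod 2 = 0+0+0+0+0+1+0+0+0+0+0 mod 2 = 1
  c[10] = d·G[:,10] = (11011110111)·(00000010000) mod 2 = 0+0+0+0+0+0+1+0+0+0+0 mod 2 = 1
  c[11] = d·G[:,11] = (11011110111)·(00000001000) mod 2 = 0+0+0+0+0+0+0+0+0+0+0 mod 2 = 0
  c[12] = d·G[:,12] = (11011110111)·(00000000100) mod 2 = 0+0+0+0+0+0+0+0+1+0+0 mod 2 = 1
  c[13] = d·G[:,13] = (11011110111)·(00000000010) mod 2 = 0+0+0+0+0+0+0+0+0+1+0 mod 2 = 1
  c[14] = d·G[:,14] = (11011110111)·(00000000001) mod 2 = 0+0+0+0+0+0+0+0+0+0+1 mod 2 = 1
Codeword = 101110101110111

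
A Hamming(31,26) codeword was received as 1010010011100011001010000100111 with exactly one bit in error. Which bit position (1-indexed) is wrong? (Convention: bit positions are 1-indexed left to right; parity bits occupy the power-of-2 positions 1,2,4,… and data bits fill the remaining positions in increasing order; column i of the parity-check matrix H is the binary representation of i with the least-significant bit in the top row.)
Syndrome s = H · r^T (mod 2), r = 1010010011100011001010000100111:
  s[0] = (1010101010101010101010101010101)·(1010010011100011001010000100111) mod 2 = 1+0+1+0+0+0+0+0+1+0+1+0+0+0+1+0+0+0+1+0+1+0+0+0+0+0+0+0+1+0+1 mod 2 = 1
  s[1] = (0110011001100110011001100110011)·(1010010011100011001010000100111) mod 2 = 0+0+1+0+0+1+0+0+0+1+1+0+0+0+1+0+0+0+1+0+0+0+0+0+0+1+0+0+0+1+1 mod 2 = 1
  s[2] = (0001111000011110000111100001111)·(1010010011100011001010000100111) mod 2 = 0+0+0+0+0+1+0+0+0+0+0+0+0+0+1+0+0+0+0+0+1+0+0+0+0+0+0+0+1+1+1 mod 2 = 0
  s[3] = (0000000111111110000000011111111)·(1010010011100011001010000100111) mod 2 = 0+0+0+0+0+0+0+0+1+1+1+0+0+0+1+0+0+0+0+0+0+0+0+0+0+1+0+0+1+1+1 mod 2 = 0
  s[4] = (0000000000000001111111111111111)·(1010010011100011001010000100111) mod 2 = 0+0+0+0+0+0+0+0+0+0+0+0+0+0+0+1+0+0+1+0+1+0+0+0+0+1+0+0+1+1+1 mod 2 = 1
Syndrome = 11001
Column i of H is the binary representation of i, so the syndrome is the binary index of the flipped bit.
Read s = 11001 with s[0] as LSB: 1·2^0 + 1·2^1 + 0·2^2 + 0·2^3 + 1·2^4 = 19.
Error is at bit position 19.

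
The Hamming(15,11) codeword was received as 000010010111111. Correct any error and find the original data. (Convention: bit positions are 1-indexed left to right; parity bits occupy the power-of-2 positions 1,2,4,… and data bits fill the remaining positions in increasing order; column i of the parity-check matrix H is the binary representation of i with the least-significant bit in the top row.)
Syndrome s = H · r^T (mod 2), r = 000010010111111:
  s[0] = (101010101010101)·(000010010111111) mod 2 = 0+0+0+0+1+0+0+0+0+0+1+0+1+0+1 mod 2 = 0
  s[1] = (011001100110011)·(000010010111111) mod 2 = 0+0+0+0+0+0+0+0+0+1+1+0+0+1+1 mod 2 = 0
  s[2] = (000111100001111)·(000010010111111) mod 2 = 0+0+0+0+1+0+0+0+0+0+0+1+1+1+1 mod 2 = 1
  s[3] = (000000011111111)·(000010010111111) mod 2 = 0+0+0+0+0+0+0+1+0+1+1+1+1+1+1 mod 2 = 1
Syndrome = 0011
Column 12 of H equals this syndrome → error at bit 12 (1-indexed).
Flip bit 12: 000010010111111 → 000010010110111
Extract data bits at positions {3,5,6,7,9,10,11,12,13,14,15}: 01000110111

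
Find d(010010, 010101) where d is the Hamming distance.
XOR = 000111, count of 1s = 3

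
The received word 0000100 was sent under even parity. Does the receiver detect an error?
Sum of received bits: 0+0+0+0+1+0+0 = 1; 1 mod 2 = 1. Result is 1 ≠ 0 → error detected.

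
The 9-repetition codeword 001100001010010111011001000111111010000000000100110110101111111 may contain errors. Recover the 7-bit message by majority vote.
Split into 9-bit blocks and majority-vote each:
  block 1 = 001100001: 3 ones, 6 zeros → 0
  block 2 = 010010111: 5 ones, 4 zeros → 1
  block 3 = 011001000: 3 ones, 6 zeros → 0
  block 4 = 111111010: 7 ones, 2 zeros → 1
  block 5 = 000000000: 0 ones, 9 zeros → 0
  block 6 = 100110110: 5 ones, 4 zeros → 1
  block 7 = 101111111: 8 ones, 1 zeros → 1
Decoded = 0101011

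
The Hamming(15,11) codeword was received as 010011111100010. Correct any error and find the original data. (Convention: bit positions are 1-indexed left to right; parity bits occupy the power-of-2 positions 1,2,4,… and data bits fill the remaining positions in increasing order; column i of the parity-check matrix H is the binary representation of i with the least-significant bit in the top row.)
Syndrome s = H · r^T (mod 2), r = 010011111100010:
  s[0] = (101010101010101)·(010011111100010) mod 2 = 0+0+0+0+1+0+1+0+1+0+0+0+0+0+0 mod 2 = 1
  s[1] = (011001100110011)·(010011111100010) mod 2 = 0+1+0+0+0+1+1+0+0+1+0+0+0+1+0 mod 2 = 1
  s[2] = (000111100001111)·(010011111100010) mod 2 = 0+0+0+0+1+1+1+0+0+0+0+0+0+1+0 mod 2 = 0
  s[3] = (000000011111111)·(010011111100010) mod 2 = 0+0+0+0+0+0+0+1+1+1+0+0+0+1+0 mod 2 = 0
Syndrome = 1100
Column 3 of H equals this syndrome → error at bit 3 (1-indexed).
Flip bit 3: 010011111100010 → 011011111100010
Extract data bits at positions {3,5,6,7,9,10,11,12,13,14,15}: 11111100010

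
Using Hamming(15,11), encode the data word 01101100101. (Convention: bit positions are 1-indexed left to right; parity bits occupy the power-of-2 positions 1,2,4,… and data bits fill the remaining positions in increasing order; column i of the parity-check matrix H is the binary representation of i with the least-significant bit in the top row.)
Codeword c = d · G (mod 2), d = 01101100101:
  c[0] = d·G[:,0] = (01101100101)·(11011010101) mod 2 = 0+1+0+0+1+0+0+0+1+0+1 mod 2 = 0
  c[1] = d·G[:,1] = (01101100101)·(10110110011) mod 2 = 0+0+1+0+0+1+0+0+0+0+1 mod 2 = 1
  c[2] = d·G[:,2] = (01101100101)·(10000000000) mod 2 = 0+0+0+0+0+0+0+0+0+0+0 mod 2 = 0
  c[3] = d·G[:,3] = (01101100101)·(01110001111) mod 2 = 0+1+1+0+0+0+0+0+1+0+1 mod 2 = 0
  c[4] = d·G[:,4] = (01101100101)·(01000000000) mod 2 = 0+1+0+0+0+0+0+0+0+0+0 mod 2 = 1
  c[5] = d·G[:,5] = (01101100101)·(00100000000) mod 2 = 0+0+1+0+0+0+0+0+0+0+0 mod 2 = 1
  c[6] = d·G[:,6] = (01101100101)·(00010000000) mod 2 = 0+0+0+0+0+0+0+0+0+0+0 mod 2 = 0
  c[7] = d·G[:,7] = (01101100101)·(00001111111) mod 2 = 0+0+0+0+1+1+0+0+1+0+1 mod 2 = 0
  c[8] = d·G[:,8] = (01101100101)·(00001000000) mod 2 = 0+0+0+0+1+0+0+0+0+0+0 mod 2 = 1
  c[9] = d·G[:,9] = (01101100101)·(00000100000) mod 2 = 0+0+0+0+0+1+0+0+0+0+0 mod 2 = 1
  c[10] = d·G[:,10] = (01101100101)·(00000010000) mod 2 = 0+0+0+0+0+0+0+0+0+0+0 mod 2 = 0
  c[11] = d·G[:,11] = (01101100101)·(00000001000) mod 2 = 0+0+0+0+0+0+0+0+0+0+0 mod 2 = 0
  c[12] = d·G[:,12] = (01101100101)·(00000000100) mod 2 = 0+0+0+0+0+0+0+0+1+0+0 mod 2 = 1
  c[13] = d·G[:,13] = (01101100101)·(00000000010) mod 2 = 0+0+0+0+0+0+0+0+0+0+0 mod 2 = 0
  c[14] = d·G[:,14] = (01101100101)·(00000000001) mod 2 = 0+0+0+0+0+0+0+0+0+0+1 mod 2 = 1
Codeword = 010011001100101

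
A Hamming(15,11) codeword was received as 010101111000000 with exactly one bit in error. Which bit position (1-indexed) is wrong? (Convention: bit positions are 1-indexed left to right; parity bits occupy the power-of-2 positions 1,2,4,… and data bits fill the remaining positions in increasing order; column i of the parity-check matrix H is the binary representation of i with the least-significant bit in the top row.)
Syndrome s = H · r^T (mod 2), r = 010101111000000:
  s[0] = (101010101010101)·(010101111000000) mod 2 = 0+0+0+0+0+0+1+0+1+0+0+0+0+0+0 mod 2 = 0
  s[1] = (011001100110011)·(010101111000000) mod 2 = 0+1+0+0+0+1+1+0+0+0+0+0+0+0+0 mod 2 = 1
  s[2] = (000111100001111)·(010101111000000) mod 2 = 0+0+0+1+0+1+1+0+0+0+0+0+0+0+0 mod 2 = 1
  s[3] = (000000011111111)·(010101111000000) mod 2 = 0+0+0+0+0+0+0+1+1+0+0+0+0+0+0 mod 2 = 0
Syndrome = 0110
Column i of H is the binary representation of i, so the syndrome is the binary index of the flipped bit.
Read s = 0110 with s[0] as LSB: 0·2^0 + 1·2^1 + 1·2^2 + 0·2^3 = 6.
Error is at bit position 6.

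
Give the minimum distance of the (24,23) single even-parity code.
d_min = 2 (flipping one data bit also flips the parity bit, so the two closest codewords differ in exactly 2 positions).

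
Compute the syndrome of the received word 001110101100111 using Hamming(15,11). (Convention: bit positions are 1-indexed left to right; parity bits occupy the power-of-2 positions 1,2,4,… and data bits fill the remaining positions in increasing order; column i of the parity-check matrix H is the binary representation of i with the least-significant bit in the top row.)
Syndrome s = H · r^T (mod 2), r = 001110101100111:
  s[0] = (101010101010101)·(001110101100111) mod 2 = 0+0+1+0+1+0+1+0+1+0+0+0+1+0+1 mod 2 = 0
  s[1] = (011001100110011)·(001110101100111) mod 2 = 0+0+1+0+0+0+1+0+0+1+0+0+0+1+1 mod 2 = 1
  s[2] = (000111100001111)·(001110101100111) mod 2 = 0+0+0+1+1+0+1+0+0+0+0+0+1+1+1 mod 2 = 0
  s[3] = (000000011111111)·(001110101100111) mod 2 = 0+0+0+0+0+0+0+0+1+1+0+0+1+1+1 mod 2 = 1
Syndrome = 0101
Non-zero syndrome: error at position 10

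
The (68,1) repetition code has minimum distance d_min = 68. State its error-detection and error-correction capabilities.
Detection only: up to d_min − 1 = 67 errors.
Correction: up to ⌊(d_min − 1)/2⌋ = ⌊67/2⌋ = 33 errors.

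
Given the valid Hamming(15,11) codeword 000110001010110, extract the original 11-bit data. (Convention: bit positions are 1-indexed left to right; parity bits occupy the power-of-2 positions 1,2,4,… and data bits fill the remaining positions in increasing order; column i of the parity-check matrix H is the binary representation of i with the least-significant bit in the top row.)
Parity bits occupy power-of-2 positions; data bits are at positions {3,5,6,7,9,10,11,12,13,14,15} (1-indexed).
Extract: c[3]=0 c[5]=1 c[6]=0 c[7]=0 c[9]=1 c[10]=0 c[11]=1 c[12]=0 c[13]=1 c[14]=1 c[15]=0
Data = 01001010110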